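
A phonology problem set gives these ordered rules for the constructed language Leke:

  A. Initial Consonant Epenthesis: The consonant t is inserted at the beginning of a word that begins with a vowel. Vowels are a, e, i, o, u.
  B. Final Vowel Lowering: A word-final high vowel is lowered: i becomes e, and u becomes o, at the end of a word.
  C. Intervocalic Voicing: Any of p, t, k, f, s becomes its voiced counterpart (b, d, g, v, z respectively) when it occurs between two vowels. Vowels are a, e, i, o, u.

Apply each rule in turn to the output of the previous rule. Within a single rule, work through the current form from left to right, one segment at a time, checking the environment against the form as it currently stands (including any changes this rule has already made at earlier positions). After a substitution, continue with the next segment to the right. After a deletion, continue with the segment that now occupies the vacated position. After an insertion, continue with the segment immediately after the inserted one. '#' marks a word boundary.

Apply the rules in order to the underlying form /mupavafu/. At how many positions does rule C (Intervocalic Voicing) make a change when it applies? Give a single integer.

2

A Initial Consonant Epenthesis: no change — [mupavafu]
B Final Vowel Lowering: [mupavafu] → [mupavafo]
C Intervocalic Voicing: [mupavafo] → [mubavavo]
Rule C changed 2 position(s).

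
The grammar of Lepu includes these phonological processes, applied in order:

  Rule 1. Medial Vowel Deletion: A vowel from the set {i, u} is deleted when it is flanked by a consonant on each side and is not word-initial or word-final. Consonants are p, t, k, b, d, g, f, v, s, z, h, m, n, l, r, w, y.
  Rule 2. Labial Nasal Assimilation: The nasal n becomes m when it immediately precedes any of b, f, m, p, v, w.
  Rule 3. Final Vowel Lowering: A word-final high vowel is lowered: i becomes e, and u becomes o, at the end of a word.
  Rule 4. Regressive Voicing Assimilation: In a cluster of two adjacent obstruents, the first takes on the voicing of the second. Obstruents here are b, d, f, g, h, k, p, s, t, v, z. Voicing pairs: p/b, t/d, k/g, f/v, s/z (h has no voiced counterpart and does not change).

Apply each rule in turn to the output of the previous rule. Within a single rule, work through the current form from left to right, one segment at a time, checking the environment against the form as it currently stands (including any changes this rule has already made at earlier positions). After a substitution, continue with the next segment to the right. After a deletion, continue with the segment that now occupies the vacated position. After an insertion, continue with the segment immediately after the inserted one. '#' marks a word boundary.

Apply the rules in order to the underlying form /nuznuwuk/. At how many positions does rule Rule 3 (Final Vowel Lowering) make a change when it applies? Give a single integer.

Rule 1 Medial Vowel Deletion: [nuznuwuk] → [nznwk]
Rule 2 Labial Nasal Assimilation: [nznwk] → [nzmwk]
Rule 3 Final Vowel Lowering: no change — [nzmwk]
Rule 4 Regressive Voicing Assimilation: no change — [nzmwk]
Rule Rule 3 changed 0 position(s).

0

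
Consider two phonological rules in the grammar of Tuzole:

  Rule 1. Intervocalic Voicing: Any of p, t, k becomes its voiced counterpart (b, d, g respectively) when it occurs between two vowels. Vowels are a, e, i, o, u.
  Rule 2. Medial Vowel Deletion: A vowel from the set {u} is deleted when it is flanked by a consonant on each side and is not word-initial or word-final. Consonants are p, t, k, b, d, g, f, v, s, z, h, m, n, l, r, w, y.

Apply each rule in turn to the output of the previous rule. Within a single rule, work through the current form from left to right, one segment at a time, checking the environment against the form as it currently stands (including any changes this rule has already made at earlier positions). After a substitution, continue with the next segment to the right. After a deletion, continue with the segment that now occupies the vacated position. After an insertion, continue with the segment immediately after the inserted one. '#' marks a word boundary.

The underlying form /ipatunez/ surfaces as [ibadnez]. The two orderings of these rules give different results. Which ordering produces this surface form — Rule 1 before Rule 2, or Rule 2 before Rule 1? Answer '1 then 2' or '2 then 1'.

1 then 2

Order 1 then 2:
  1 Intervocalic Voicing: [ipatunez] → [ibadunez]
  2 Medial Vowel Deletion: [ibadunez] → [ibadnez]
  result: [ibadnez]
Order 2 then 1:
  2 Medial Vowel Deletion: [ipatunez] → [ipatnez]
  1 Intervocalic Voicing: [ipatnez] → [ibatnez]
  result: [ibatnez]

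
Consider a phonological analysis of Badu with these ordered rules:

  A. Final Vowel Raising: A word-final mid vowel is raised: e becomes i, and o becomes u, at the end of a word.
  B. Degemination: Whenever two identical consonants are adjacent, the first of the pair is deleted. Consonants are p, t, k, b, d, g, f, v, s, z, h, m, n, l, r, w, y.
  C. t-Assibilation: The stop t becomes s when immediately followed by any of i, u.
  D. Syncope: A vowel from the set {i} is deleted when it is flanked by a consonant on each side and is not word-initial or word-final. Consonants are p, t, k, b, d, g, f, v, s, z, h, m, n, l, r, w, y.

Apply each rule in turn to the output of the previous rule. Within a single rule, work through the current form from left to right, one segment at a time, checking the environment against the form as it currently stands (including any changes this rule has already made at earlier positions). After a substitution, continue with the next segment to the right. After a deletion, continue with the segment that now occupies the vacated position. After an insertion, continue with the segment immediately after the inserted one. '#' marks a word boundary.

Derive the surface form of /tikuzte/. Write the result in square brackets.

A Final Vowel Raising: [tikuzte] → [tikuzti]
B Degemination: no change — [tikuzti]
C t-Assibilation: [tikuzti] → [sikuzsi]
D Syncope: [sikuzsi] → [skuzsi]

[skuzsi]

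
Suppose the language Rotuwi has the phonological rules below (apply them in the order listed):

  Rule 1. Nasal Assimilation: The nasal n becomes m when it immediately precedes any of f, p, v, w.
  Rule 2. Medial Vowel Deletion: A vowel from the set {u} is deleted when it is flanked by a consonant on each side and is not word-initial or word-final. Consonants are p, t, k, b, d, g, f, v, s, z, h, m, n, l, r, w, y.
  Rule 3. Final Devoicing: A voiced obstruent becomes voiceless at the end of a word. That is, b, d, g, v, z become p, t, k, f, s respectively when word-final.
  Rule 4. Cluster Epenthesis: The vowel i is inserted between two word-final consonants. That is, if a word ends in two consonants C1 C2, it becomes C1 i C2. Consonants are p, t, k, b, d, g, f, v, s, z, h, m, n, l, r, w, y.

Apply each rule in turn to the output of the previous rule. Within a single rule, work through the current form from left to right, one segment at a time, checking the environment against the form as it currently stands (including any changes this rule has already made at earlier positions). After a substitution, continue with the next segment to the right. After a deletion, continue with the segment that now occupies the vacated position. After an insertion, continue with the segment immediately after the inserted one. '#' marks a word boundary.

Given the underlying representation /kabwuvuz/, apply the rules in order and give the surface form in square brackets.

Rule 1 Nasal Assimilation: no change — [kabwuvuz]
Rule 2 Medial Vowel Deletion: [kabwuvuz] → [kabwvz]
Rule 3 Final Devoicing: [kabwvz] → [kabwvs]
Rule 4 Cluster Epenthesis: [kabwvs] → [kabwvis]

[kabwvis]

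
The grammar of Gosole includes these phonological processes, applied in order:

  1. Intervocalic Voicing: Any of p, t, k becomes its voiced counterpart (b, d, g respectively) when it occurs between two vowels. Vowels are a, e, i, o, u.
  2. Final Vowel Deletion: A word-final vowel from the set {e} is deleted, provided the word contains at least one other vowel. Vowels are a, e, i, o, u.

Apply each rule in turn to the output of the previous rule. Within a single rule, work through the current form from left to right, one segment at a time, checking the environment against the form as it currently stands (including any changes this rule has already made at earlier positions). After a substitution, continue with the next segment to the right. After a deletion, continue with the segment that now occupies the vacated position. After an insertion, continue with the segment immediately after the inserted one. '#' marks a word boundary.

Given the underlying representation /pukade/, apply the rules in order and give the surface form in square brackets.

1 Intervocalic Voicing: [pukade] → [pugade]
2 Final Vowel Deletion: [pugade] → [pugad]

[pugad]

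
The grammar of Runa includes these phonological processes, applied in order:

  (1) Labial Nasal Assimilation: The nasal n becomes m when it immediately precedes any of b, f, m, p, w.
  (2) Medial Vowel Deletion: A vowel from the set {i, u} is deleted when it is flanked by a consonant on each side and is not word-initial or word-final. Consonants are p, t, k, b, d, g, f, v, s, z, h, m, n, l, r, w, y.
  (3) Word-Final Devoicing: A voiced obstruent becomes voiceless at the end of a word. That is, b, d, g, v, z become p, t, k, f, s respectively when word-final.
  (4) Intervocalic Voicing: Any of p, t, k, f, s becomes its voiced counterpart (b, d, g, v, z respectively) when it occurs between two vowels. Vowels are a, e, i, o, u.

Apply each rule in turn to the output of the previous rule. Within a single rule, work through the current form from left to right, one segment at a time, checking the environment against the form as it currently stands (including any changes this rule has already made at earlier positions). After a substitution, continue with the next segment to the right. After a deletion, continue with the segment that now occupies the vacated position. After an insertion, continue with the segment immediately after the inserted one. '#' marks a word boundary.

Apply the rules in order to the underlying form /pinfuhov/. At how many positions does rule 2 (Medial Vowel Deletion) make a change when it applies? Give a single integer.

(1) Labial Nasal Assimilation: [pinfuhov] → [pimfuhov]
(2) Medial Vowel Deletion: [pimfuhov] → [pmfhov]
(3) Word-Final Devoicing: [pmfhov] → [pmfhof]
(4) Intervocalic Voicing: no change — [pmfhof]
Rule 2 changed 2 position(s).

2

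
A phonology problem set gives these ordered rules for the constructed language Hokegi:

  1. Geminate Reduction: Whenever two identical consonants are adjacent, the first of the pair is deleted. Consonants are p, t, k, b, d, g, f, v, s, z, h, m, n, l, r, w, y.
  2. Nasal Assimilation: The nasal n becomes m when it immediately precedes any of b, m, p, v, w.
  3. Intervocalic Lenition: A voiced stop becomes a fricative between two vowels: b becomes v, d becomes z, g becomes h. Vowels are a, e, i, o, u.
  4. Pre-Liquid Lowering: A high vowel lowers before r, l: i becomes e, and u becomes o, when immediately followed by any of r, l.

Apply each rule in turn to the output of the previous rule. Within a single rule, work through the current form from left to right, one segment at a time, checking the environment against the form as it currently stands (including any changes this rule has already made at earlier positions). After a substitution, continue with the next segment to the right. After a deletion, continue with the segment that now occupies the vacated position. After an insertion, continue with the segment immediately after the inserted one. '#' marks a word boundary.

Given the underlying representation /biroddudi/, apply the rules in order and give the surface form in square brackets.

1 Geminate Reduction: [biroddudi] → [birodudi]
2 Nasal Assimilation: no change — [birodudi]
3 Intervocalic Lenition: [birodudi] → [birozuzi]
4 Pre-Liquid Lowering: [birozuzi] → [berozuzi]

[berozuzi]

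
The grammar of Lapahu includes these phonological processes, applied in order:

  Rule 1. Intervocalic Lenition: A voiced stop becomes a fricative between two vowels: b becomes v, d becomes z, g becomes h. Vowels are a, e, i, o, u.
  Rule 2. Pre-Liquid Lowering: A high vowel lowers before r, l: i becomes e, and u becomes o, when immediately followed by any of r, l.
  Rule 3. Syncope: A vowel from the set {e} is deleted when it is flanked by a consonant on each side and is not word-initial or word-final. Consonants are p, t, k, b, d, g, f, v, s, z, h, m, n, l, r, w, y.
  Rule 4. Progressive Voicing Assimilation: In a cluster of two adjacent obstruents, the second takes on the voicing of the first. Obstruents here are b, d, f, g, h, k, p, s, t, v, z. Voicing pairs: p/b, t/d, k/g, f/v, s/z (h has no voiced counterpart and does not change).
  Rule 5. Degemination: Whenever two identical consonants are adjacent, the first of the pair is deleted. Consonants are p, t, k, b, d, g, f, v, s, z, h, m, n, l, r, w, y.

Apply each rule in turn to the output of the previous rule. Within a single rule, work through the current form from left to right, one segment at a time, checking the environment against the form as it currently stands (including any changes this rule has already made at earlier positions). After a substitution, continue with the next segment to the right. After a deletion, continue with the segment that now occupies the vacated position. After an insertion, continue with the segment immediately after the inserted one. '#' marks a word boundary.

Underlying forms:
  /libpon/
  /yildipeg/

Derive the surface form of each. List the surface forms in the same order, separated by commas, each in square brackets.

[libon], [yldipk]

/libpon/:
  Rule 1 Intervocalic Lenition: no change — [libpon]
  Rule 2 Pre-Liquid Lowering: no change — [libpon]
  Rule 3 Syncope: no change — [libpon]
  Rule 4 Progressive Voicing Assimilation: [libpon] → [libbon]
  Rule 5 Degemination: [libbon] → [libon]
/yildipeg/:
  Rule 1 Intervocalic Lenition: no change — [yildipeg]
  Rule 2 Pre-Liquid Lowering: [yildipeg] → [yeldipeg]
  Rule 3 Syncope: [yeldipeg] → [yldipg]
  Rule 4 Progressive Voicing Assimilation: [yldipg] → [yldipk]
  Rule 5 Degemination: no change — [yldipk]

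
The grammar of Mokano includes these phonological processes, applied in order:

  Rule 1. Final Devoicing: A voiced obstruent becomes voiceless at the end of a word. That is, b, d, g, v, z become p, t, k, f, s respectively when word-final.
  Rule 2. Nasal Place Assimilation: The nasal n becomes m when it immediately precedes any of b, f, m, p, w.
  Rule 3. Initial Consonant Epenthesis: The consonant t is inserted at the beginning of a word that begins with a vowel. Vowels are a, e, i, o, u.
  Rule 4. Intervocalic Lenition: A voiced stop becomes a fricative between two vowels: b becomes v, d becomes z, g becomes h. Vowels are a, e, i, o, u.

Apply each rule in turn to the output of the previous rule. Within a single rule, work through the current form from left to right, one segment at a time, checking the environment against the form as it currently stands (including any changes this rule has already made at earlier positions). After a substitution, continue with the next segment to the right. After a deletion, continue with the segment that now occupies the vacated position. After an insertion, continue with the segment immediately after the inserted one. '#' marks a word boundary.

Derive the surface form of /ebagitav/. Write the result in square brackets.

Rule 1 Final Devoicing: [ebagitav] → [ebagitaf]
Rule 2 Nasal Place Assimilation: no change — [ebagitaf]
Rule 3 Initial Consonant Epenthesis: [ebagitaf] → [tebagitaf]
Rule 4 Intervocalic Lenition: [tebagitaf] → [tevahitaf]

[tevahitaf]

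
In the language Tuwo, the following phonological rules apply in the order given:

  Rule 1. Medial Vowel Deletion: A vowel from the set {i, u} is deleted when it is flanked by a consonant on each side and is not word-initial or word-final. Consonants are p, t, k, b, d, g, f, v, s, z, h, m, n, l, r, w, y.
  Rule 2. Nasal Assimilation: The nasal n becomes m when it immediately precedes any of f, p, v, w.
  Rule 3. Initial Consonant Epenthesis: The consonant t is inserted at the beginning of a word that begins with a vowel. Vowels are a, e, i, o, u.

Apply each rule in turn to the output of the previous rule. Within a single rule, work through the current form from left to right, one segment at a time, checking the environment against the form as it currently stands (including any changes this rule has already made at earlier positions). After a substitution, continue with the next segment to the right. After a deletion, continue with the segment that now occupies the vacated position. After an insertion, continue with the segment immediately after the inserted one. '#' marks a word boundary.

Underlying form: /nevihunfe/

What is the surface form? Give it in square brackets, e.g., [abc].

Rule 1 Medial Vowel Deletion: [nevihunfe] → [nevhnfe]
Rule 2 Nasal Assimilation: [nevhnfe] → [nevhmfe]
Rule 3 Initial Consonant Epenthesis: no change — [nevhmfe]

[nevhmfe]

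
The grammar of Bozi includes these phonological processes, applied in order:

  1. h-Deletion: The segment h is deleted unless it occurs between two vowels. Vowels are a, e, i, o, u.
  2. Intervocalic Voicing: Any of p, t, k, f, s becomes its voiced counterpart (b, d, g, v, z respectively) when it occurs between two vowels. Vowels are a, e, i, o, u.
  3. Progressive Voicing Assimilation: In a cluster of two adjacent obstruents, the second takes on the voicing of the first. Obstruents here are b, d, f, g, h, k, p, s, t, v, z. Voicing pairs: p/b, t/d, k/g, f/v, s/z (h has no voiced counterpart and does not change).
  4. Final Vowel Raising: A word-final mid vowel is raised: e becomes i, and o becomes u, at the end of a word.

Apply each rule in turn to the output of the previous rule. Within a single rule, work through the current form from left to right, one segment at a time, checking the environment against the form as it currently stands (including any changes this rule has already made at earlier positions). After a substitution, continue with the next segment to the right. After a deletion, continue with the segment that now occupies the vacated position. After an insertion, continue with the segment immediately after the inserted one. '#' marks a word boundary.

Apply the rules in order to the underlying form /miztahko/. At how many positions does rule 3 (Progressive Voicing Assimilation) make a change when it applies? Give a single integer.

1 h-Deletion: [miztahko] → [miztako]
2 Intervocalic Voicing: [miztako] → [miztago]
3 Progressive Voicing Assimilation: [miztago] → [mizdago]
4 Final Vowel Raising: [mizdago] → [mizdagu]
Rule 3 changed 1 position(s).

1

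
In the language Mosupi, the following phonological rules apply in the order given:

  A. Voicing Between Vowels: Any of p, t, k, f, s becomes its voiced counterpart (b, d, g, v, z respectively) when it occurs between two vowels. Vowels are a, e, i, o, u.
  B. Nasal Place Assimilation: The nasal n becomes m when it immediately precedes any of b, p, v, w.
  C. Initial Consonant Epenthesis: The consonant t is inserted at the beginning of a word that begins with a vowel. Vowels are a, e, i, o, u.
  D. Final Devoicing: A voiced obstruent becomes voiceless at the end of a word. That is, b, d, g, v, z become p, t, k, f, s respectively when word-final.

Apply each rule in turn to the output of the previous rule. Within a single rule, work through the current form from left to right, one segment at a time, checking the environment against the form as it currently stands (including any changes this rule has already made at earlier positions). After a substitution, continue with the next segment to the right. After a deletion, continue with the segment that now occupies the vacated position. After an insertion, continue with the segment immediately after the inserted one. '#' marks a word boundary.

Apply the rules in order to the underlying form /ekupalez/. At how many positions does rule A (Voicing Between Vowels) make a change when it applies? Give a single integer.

A Voicing Between Vowels: [ekupalez] → [egubalez]
B Nasal Place Assimilation: no change — [egubalez]
C Initial Consonant Epenthesis: [egubalez] → [tegubalez]
D Final Devoicing: [tegubalez] → [tegubales]
Rule A changed 2 position(s).

2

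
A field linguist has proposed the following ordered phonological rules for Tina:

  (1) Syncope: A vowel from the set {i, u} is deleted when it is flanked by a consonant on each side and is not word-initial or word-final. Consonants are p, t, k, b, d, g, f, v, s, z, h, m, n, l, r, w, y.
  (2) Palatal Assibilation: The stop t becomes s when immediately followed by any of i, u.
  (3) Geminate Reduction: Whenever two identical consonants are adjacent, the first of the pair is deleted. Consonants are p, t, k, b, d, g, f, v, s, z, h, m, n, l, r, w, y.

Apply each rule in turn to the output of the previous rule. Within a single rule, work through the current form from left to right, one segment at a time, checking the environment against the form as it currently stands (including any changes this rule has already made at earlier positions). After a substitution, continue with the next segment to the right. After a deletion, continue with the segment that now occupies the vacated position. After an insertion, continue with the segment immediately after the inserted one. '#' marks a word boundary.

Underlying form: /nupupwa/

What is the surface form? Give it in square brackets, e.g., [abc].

(1) Syncope: [nupupwa] → [nppwa]
(2) Palatal Assibilation: no change — [nppwa]
(3) Geminate Reduction: [nppwa] → [npwa]

[npwa]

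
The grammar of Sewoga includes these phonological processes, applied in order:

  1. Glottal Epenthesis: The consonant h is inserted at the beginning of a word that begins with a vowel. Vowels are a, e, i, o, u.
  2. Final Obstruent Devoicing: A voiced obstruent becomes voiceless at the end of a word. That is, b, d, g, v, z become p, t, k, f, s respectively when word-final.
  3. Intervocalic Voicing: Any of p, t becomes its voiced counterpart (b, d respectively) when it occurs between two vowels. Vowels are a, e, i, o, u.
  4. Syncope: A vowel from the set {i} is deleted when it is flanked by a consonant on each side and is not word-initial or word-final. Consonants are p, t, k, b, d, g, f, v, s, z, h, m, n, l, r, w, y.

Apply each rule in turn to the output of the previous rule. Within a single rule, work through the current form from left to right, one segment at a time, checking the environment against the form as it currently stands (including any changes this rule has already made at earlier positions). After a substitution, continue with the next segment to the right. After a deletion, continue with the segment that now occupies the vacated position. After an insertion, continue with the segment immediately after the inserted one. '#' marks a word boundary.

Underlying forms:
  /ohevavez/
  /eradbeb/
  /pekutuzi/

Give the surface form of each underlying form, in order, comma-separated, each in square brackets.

/ohevavez/:
  1 Glottal Epenthesis: [ohevavez] → [hohevavez]
  2 Final Obstruent Devoicing: [hohevavez] → [hohevaves]
  3 Intervocalic Voicing: no change — [hohevaves]
  4 Syncope: no change — [hohevaves]
/eradbeb/:
  1 Glottal Epenthesis: [eradbeb] → [heradbeb]
  2 Final Obstruent Devoicing: [heradbeb] → [heradbep]
  3 Intervocalic Voicing: no change — [heradbep]
  4 Syncope: no change — [heradbep]
/pekutuzi/:
  1 Glottal Epenthesis: no change — [pekutuzi]
  2 Final Obstruent Devoicing: no change — [pekutuzi]
  3 Intervocalic Voicing: [pekutuzi] → [pekuduzi]
  4 Syncope: no change — [pekuduzi]

[hohevaves], [heradbep], [pekuduzi]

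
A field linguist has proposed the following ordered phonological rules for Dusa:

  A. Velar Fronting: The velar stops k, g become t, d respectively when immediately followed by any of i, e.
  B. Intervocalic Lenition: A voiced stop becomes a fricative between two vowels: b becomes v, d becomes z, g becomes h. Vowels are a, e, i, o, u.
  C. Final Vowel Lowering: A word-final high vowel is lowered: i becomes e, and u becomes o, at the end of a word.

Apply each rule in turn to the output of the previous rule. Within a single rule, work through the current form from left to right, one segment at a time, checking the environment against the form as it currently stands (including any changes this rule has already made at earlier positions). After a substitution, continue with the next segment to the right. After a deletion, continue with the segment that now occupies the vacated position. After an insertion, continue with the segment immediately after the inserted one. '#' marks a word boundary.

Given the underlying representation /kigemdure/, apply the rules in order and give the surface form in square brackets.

[tizemdure]

A Velar Fronting: [kigemdure] → [tidemdure]
B Intervocalic Lenition: [tidemdure] → [tizemdure]
C Final Vowel Lowering: no change — [tizemdure]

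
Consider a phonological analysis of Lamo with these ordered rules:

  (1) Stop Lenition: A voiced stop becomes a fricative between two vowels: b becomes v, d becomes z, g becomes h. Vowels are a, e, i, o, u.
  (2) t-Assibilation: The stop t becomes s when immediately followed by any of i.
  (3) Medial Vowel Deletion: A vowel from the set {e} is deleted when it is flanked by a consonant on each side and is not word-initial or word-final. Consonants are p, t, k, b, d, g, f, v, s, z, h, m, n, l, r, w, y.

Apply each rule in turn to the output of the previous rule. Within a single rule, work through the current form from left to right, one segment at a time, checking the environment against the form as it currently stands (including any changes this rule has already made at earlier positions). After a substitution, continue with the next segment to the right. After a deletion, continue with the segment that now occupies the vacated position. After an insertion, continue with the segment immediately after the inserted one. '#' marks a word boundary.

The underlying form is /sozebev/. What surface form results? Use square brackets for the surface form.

[sozvv]

(1) Stop Lenition: [sozebev] → [sozevev]
(2) t-Assibilation: no change — [sozevev]
(3) Medial Vowel Deletion: [sozevev] → [sozvv]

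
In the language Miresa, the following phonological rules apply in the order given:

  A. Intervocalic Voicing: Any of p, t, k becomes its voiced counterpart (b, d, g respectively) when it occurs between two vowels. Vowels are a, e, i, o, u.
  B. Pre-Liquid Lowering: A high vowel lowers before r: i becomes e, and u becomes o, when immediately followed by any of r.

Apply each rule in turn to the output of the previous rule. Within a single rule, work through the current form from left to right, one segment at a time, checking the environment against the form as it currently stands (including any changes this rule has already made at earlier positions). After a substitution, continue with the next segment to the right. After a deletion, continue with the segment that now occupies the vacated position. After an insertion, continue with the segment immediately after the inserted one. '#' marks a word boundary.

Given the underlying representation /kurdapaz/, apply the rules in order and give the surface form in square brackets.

[kordabaz]

A Intervocalic Voicing: [kurdapaz] → [kurdabaz]
B Pre-Liquid Lowering: [kurdabaz] → [kordabaz]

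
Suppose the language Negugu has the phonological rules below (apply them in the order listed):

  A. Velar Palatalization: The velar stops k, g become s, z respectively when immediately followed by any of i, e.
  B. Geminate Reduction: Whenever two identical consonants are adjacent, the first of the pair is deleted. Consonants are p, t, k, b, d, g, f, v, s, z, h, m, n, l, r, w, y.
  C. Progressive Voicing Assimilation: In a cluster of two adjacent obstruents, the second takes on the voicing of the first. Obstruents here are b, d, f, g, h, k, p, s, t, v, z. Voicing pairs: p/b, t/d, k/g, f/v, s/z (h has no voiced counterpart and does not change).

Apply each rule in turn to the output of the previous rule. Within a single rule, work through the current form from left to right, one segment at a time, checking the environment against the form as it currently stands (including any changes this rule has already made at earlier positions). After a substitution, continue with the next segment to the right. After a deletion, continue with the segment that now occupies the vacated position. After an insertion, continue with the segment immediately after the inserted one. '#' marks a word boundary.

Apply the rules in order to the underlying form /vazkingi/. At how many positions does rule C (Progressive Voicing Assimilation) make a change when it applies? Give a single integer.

1

A Velar Palatalization: [vazkingi] → [vazsinzi]
B Geminate Reduction: no change — [vazsinzi]
C Progressive Voicing Assimilation: [vazsinzi] → [vazzinzi]
Rule C changed 1 position(s).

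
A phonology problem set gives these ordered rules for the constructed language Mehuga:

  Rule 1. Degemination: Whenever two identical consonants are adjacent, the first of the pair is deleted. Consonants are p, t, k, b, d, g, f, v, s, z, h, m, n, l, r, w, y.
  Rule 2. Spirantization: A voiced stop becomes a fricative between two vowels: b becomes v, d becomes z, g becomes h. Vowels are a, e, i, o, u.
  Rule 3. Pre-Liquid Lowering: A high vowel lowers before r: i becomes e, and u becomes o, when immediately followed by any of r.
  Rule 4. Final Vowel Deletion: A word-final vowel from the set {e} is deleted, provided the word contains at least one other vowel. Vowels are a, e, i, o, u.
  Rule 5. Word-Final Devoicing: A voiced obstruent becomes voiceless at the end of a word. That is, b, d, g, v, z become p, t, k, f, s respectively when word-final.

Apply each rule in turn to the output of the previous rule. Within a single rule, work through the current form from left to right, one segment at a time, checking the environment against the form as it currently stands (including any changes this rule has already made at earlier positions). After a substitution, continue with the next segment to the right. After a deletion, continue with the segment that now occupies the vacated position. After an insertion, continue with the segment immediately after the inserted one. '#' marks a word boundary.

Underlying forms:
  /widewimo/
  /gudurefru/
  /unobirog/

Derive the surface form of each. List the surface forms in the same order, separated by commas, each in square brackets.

[wizewimo], [guzorefru], [unoverok]

/widewimo/:
  Rule 1 Degemination: no change — [widewimo]
  Rule 2 Spirantization: [widewimo] → [wizewimo]
  Rule 3 Pre-Liquid Lowering: no change — [wizewimo]
  Rule 4 Final Vowel Deletion: no change — [wizewimo]
  Rule 5 Word-Final Devoicing: no change — [wizewimo]
/gudurefru/:
  Rule 1 Degemination: no change — [gudurefru]
  Rule 2 Spirantization: [gudurefru] → [guzurefru]
  Rule 3 Pre-Liquid Lowering: [guzurefru] → [guzorefru]
  Rule 4 Final Vowel Deletion: no change — [guzorefru]
  Rule 5 Word-Final Devoicing: no change — [guzorefru]
/unobirog/:
  Rule 1 Degemination: no change — [unobirog]
  Rule 2 Spirantization: [unobirog] → [unovirog]
  Rule 3 Pre-Liquid Lowering: [unovirog] → [unoverog]
  Rule 4 Final Vowel Deletion: no change — [unoverog]
  Rule 5 Word-Final Devoicing: [unoverog] → [unoverok]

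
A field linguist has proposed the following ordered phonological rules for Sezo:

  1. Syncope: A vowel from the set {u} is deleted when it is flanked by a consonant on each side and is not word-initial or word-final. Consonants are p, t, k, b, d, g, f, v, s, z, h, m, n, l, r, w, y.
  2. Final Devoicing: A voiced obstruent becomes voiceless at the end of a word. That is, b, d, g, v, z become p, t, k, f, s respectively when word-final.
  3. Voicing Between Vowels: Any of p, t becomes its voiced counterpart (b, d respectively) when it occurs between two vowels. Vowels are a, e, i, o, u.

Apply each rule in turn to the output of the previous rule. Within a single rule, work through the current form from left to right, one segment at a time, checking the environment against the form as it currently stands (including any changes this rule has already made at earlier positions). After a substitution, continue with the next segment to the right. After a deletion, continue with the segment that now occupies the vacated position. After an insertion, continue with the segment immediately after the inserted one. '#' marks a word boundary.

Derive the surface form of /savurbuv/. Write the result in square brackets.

[savrbf]

1 Syncope: [savurbuv] → [savrbv]
2 Final Devoicing: [savrbv] → [savrbf]
3 Voicing Between Vowels: no change — [savrbf]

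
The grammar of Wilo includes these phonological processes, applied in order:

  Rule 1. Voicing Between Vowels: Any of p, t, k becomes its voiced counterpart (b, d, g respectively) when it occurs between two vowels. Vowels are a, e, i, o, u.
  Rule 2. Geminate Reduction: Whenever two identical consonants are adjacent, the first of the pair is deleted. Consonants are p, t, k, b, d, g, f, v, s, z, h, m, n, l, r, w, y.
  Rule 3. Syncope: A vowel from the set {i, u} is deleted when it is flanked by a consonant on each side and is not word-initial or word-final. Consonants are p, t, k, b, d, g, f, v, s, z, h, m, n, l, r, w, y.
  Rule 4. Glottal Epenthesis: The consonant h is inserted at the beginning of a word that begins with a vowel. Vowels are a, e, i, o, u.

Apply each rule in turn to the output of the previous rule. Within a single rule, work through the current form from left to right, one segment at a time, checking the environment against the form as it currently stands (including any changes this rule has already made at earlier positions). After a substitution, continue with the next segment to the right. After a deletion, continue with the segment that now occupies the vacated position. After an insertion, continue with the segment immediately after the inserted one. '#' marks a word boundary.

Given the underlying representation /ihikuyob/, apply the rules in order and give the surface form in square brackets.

[hihgyob]

Rule 1 Voicing Between Vowels: [ihikuyob] → [ihiguyob]
Rule 2 Geminate Reduction: no change — [ihiguyob]
Rule 3 Syncope: [ihiguyob] → [ihgyob]
Rule 4 Glottal Epenthesis: [ihgyob] → [hihgyob]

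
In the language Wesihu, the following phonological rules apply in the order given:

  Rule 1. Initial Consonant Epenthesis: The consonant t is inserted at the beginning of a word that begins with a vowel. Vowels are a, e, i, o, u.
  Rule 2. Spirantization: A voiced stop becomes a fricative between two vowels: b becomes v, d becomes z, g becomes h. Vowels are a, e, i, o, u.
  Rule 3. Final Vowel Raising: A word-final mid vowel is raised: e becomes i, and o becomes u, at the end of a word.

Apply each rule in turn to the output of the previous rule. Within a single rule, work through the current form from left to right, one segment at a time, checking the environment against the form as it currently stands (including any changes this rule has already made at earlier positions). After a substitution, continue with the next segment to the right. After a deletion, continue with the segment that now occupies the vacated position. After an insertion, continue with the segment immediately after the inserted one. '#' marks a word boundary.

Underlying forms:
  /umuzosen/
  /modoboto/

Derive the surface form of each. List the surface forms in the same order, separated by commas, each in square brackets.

/umuzosen/:
  Rule 1 Initial Consonant Epenthesis: [umuzosen] → [tumuzosen]
  Rule 2 Spirantization: no change — [tumuzosen]
  Rule 3 Final Vowel Raising: no change — [tumuzosen]
/modoboto/:
  Rule 1 Initial Consonant Epenthesis: no change — [modoboto]
  Rule 2 Spirantization: [modoboto] → [mozovoto]
  Rule 3 Final Vowel Raising: [mozovoto] → [mozovotu]

[tumuzosen], [mozovotu]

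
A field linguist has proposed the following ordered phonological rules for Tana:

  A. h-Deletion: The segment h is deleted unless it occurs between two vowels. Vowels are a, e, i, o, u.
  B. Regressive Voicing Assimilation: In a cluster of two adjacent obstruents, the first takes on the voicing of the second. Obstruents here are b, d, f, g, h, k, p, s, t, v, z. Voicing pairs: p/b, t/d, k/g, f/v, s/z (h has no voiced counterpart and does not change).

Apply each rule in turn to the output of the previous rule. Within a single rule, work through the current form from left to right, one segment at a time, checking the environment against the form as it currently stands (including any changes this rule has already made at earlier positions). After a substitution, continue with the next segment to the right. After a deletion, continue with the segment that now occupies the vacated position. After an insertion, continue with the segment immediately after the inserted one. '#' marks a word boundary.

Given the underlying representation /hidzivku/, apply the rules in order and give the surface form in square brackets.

A h-Deletion: [hidzivku] → [idzivku]
B Regressive Voicing Assimilation: [idzivku] → [idzifku]

[idzifku]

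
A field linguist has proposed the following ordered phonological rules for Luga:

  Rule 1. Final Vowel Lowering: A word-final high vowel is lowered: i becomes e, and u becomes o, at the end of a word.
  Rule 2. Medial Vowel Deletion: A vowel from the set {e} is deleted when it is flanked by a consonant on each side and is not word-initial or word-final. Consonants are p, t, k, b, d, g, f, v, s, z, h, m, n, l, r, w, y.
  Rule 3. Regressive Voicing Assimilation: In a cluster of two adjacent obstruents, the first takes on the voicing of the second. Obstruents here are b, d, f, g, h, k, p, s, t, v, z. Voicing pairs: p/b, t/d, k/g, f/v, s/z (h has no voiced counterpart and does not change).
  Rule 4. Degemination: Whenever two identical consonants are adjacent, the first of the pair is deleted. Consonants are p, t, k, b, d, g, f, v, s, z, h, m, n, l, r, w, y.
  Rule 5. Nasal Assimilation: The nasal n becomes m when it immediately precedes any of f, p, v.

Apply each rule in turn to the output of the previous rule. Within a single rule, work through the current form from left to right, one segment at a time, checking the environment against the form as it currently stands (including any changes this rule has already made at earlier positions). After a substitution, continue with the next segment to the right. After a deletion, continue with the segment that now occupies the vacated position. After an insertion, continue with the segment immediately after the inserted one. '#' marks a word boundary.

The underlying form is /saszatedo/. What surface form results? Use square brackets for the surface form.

[sazado]

Rule 1 Final Vowel Lowering: no change — [saszatedo]
Rule 2 Medial Vowel Deletion: [saszatedo] → [saszatdo]
Rule 3 Regressive Voicing Assimilation: [saszatdo] → [sazzaddo]
Rule 4 Degemination: [sazzaddo] → [sazado]
Rule 5 Nasal Assimilation: no change — [sazado]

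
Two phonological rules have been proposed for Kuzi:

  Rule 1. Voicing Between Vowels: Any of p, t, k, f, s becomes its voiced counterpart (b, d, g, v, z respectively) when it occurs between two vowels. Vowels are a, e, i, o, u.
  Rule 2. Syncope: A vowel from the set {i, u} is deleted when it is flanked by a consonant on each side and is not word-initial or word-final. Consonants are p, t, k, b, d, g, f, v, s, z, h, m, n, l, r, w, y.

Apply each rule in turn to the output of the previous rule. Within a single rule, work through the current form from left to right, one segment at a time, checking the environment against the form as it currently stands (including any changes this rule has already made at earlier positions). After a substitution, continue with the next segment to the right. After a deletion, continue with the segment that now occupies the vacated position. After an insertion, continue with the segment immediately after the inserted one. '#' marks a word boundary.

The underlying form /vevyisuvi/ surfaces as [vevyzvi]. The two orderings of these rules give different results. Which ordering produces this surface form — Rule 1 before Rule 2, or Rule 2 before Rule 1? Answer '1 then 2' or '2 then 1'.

1 then 2

Order 1 then 2:
  1 Voicing Between Vowels: [vevyisuvi] → [vevyizuvi]
  2 Syncope: [vevyizuvi] → [vevyzvi]
  result: [vevyzvi]
Order 2 then 1:
  2 Syncope: [vevyisuvi] → [vevysvi]
  1 Voicing Between Vowels: no change — [vevysvi]
  result: [vevysvi]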